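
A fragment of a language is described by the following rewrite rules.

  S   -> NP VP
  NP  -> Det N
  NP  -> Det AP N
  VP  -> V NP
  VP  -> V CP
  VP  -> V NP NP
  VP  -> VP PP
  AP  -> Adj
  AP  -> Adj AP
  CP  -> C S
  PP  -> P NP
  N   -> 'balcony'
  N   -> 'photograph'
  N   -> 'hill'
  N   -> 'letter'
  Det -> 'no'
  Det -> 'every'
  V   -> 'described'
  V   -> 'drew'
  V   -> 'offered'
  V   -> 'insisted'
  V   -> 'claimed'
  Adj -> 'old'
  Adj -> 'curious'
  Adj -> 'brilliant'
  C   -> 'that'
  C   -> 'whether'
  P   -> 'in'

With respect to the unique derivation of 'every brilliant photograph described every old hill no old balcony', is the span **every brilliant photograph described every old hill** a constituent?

No

[S [NP [Det every] [AP [Adj brilliant]] [N photograph]] [VP [V described] [NP [Det every] [AP [Adj old]] [N hill]] [NP [Det no] [AP [Adj old]] [N balcony]]]]
The smallest constituent containing 'every brilliant photograph described every old hill' is the S spanning 'every brilliant photograph described every old hill no old balcony'; no single node in the tree dominates exactly the given words.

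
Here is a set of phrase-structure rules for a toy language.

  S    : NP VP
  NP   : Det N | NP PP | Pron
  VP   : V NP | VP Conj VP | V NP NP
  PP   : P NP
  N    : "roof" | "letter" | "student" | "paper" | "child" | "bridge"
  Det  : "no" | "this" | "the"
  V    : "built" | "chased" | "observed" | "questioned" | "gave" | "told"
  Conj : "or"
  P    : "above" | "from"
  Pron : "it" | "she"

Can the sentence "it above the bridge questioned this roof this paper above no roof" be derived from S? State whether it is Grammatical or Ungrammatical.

S
  NP
    NP
      Pron: it
    PP
      P: above
      NP
        Det: the
        N: bridge
  VP
    V: questioned
    NP
      Det: this
      N: roof
    NP
      NP
        Det: this
        N: paper
      PP
        P: above
        NP
          Det: no
          N: roof
The bracketing above is licensed at every node by one of the given productions, with S at the root.

Grammatical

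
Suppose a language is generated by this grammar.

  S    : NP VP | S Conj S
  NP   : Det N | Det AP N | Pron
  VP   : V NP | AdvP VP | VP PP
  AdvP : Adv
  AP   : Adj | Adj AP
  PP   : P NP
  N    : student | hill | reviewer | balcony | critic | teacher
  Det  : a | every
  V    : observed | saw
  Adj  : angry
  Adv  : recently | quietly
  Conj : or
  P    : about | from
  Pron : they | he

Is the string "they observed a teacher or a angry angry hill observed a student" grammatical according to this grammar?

Grammatical

S
  S
    NP
      Pron: they
    VP
      V: observed
      NP
        Det: a
        N: teacher
  Conj: or
  S
    NP
      Det: a
      AP
        Adj: angry
        AP
          Adj: angry
      N: hill
    VP
      V: observed
      NP
        Det: a
        N: student
Every word is introduced by a lexical rule and the phrasal rules combine the resulting categories into a single S.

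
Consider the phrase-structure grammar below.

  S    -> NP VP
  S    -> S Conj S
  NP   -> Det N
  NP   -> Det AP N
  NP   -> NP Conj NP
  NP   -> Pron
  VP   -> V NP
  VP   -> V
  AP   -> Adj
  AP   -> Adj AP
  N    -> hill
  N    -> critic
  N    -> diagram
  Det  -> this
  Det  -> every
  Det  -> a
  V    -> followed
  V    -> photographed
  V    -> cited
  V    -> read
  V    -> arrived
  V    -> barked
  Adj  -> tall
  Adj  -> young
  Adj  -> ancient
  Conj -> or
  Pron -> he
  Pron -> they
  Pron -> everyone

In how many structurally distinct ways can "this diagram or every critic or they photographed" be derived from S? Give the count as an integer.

2

The two bracketings:
[S [NP [NP [Det this] [N diagram]] [Conj or] [NP [NP [Det every] [N critic]] [Conj or] [NP [Pron they]]]] [VP [V photographed]]]
[S [NP [NP [NP [Det this] [N diagram]] [Conj or] [NP [Det every] [N critic]]] [Conj or] [NP [Pron they]]] [VP [V photographed]]]
The trees differ in how a recursive rule is bracketed over the same span.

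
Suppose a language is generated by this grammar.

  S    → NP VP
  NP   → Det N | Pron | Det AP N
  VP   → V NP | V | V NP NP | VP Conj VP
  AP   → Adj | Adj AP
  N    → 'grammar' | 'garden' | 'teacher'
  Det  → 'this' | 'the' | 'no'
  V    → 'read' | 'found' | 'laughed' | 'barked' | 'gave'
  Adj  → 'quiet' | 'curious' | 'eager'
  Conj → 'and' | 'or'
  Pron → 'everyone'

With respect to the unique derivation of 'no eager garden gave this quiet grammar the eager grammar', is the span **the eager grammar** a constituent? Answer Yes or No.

Yes

[S [NP [Det no] [AP [Adj eager]] [N garden]] [VP [V gave] [NP [Det this] [AP [Adj quiet]] [N grammar]] [NP [Det the] [AP [Adj eager]] [N grammar]]]]
The words 'the eager grammar' are exhaustively dominated by a single NP node (built by NP → Det AP N), so they form a constituent.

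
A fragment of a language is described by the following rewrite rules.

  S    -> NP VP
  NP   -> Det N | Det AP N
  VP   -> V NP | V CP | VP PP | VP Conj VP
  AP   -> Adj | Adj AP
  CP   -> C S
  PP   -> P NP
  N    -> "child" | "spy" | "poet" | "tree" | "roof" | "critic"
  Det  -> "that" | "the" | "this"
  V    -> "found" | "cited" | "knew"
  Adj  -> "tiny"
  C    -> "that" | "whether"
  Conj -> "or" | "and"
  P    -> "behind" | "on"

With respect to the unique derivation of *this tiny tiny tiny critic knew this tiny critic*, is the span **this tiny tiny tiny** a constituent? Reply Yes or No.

[S [NP [Det this] [AP [Adj tiny] [AP [Adj tiny] [AP [Adj tiny]]]] [N critic]] [VP [V knew] [NP [Det this] [AP [Adj tiny]] [N critic]]]]
The smallest constituent containing 'this tiny tiny tiny' is the NP spanning 'this tiny tiny tiny critic'; no single node in the tree dominates exactly the given words.

No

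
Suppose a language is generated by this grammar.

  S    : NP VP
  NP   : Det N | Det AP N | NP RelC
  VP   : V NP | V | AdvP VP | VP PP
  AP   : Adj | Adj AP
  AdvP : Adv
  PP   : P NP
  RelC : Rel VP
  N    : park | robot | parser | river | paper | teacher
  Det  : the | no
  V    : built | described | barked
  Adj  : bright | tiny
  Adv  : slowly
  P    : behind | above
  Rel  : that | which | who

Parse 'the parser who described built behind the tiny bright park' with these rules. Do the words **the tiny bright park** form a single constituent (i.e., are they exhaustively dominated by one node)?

[S [NP [NP [Det the] [N parser]] [RelC [Rel who] [VP [V described]]]] [VP [VP [V built]] [PP [P behind] [NP [Det the] [AP [Adj tiny] [AP [Adj bright]]] [N park]]]]]
The words 'the tiny bright park' are exhaustively dominated by a single NP node (built by NP → Det AP N), so they form a constituent.

Yes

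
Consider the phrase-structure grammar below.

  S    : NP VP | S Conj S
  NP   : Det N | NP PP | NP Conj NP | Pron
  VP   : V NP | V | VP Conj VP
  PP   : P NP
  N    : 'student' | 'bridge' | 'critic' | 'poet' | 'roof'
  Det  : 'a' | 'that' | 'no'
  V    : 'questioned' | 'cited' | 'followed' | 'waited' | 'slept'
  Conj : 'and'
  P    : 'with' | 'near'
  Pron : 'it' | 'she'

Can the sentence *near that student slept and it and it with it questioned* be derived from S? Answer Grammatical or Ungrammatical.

Ungrammatical

For S → NP VP, no prefix of the string parses as an NP. The alternative S rule S → S Conj S likewise has no satisfying split.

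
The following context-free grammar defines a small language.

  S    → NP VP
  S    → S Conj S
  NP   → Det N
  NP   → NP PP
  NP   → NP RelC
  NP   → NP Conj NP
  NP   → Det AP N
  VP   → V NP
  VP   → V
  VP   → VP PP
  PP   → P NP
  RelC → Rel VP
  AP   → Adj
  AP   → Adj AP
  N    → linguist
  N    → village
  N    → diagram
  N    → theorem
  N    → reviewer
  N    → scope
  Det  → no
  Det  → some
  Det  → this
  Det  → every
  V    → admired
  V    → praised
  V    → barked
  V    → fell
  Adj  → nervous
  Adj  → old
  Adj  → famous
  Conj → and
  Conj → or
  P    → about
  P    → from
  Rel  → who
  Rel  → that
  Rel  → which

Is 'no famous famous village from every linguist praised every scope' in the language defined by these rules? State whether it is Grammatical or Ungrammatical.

Grammatical

[S [NP [NP [Det no] [AP [Adj famous] [AP [Adj famous]]] [N village]] [PP [P from] [NP [Det every] [N linguist]]]] [VP [V praised] [NP [Det every] [N scope]]]]
Each bracket corresponds to one application of a listed rule, so the string is derivable from S.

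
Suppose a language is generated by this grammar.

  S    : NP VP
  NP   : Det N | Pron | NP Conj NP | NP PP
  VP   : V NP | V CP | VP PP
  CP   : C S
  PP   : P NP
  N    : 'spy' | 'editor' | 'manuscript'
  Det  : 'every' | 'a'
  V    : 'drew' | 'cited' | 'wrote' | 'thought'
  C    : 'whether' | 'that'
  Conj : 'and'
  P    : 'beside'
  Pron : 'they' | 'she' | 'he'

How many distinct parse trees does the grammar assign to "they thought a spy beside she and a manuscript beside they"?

Two of the 10 distinct bracketings:
[S [NP [Pron they]] [VP [V thought] [NP [NP [NP [Det a] [N spy]] [PP [P beside] [NP [Pron she]]]] [Conj and] [NP [NP [Det a] [N manuscript]] [PP [P beside] [NP [Pron they]]]]]]]
[S [NP [Pron they]] [VP [V thought] [NP [NP [Det a] [N spy]] [PP [P beside] [NP [NP [Pron she]] [Conj and] [NP [NP [Det a] [N manuscript]] [PP [P beside] [NP [Pron they]]]]]]]]]
The trees differ in how a recursive rule is bracketed over the same span.

10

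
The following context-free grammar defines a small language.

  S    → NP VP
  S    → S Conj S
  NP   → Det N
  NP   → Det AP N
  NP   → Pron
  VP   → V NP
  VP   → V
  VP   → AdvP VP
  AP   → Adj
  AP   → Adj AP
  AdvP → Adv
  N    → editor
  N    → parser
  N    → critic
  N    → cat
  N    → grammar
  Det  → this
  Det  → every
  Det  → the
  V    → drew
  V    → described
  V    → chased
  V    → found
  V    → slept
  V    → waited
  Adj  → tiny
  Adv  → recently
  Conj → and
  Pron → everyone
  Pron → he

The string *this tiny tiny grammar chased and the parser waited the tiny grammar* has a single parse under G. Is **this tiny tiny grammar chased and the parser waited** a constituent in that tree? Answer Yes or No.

No

[S [S [NP [Det this] [AP [Adj tiny] [AP [Adj tiny]]] [N grammar]] [VP [V chased]]] [Conj and] [S [NP [Det the] [N parser]] [VP [V waited] [NP [Det the] [AP [Adj tiny]] [N grammar]]]]]
The smallest constituent containing 'this tiny tiny grammar chased and the parser waited' is the S spanning 'this tiny tiny grammar chased and the parser waited the tiny grammar'; no single node in the tree dominates exactly the given words.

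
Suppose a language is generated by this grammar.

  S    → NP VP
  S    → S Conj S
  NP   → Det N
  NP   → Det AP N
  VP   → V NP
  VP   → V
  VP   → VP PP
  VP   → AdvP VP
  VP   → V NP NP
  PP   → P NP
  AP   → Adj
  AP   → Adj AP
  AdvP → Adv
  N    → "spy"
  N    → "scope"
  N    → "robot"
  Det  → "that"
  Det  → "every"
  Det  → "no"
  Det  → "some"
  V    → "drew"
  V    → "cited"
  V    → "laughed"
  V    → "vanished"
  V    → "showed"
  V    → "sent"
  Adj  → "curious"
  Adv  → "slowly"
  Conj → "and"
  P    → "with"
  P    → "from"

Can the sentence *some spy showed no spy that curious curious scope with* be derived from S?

For S → NP VP, the only prefix that parses as NP is 'some spy', but the remainder 'showed no spy that curious curious scope with' is not a VP under these rules. The alternative S rule S → S Conj S likewise has no satisfying split.

Ungrammatical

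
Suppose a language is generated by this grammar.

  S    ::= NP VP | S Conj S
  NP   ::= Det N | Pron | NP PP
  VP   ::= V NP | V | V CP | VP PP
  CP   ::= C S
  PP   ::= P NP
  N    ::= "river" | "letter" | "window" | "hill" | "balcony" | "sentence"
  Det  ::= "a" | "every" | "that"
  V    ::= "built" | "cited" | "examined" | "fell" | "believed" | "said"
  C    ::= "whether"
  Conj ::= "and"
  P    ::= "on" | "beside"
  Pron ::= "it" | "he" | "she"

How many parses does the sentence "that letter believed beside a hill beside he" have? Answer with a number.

The two bracketings:
[S [NP [Det that] [N letter]] [VP [VP [V believed]] [PP [P beside] [NP [NP [Det a] [N hill]] [PP [P beside] [NP [Pron he]]]]]]]
[S [NP [Det that] [N letter]] [VP [VP [VP [V believed]] [PP [P beside] [NP [Det a] [N hill]]]] [PP [P beside] [NP [Pron he]]]]]
The difference turns on whether NP → NP PP is used at the relevant span, versus an alternative expansion of NP.

2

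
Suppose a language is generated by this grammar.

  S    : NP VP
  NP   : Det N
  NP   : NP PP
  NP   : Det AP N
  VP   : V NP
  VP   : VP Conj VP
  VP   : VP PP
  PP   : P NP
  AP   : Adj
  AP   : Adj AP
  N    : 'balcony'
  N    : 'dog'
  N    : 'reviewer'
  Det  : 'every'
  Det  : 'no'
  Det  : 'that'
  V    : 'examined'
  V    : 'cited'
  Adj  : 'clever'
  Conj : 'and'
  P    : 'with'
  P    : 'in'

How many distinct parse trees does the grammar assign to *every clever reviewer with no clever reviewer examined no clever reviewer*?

[S [NP [NP [Det every] [AP [Adj clever]] [N reviewer]] [PP [P with] [NP [Det no] [AP [Adj clever]] [N reviewer]]]] [VP [V examined] [NP [Det no] [AP [Adj clever]] [N reviewer]]]]
No rule offers an alternative attachment or grouping for any span, so this is the only derivation.

1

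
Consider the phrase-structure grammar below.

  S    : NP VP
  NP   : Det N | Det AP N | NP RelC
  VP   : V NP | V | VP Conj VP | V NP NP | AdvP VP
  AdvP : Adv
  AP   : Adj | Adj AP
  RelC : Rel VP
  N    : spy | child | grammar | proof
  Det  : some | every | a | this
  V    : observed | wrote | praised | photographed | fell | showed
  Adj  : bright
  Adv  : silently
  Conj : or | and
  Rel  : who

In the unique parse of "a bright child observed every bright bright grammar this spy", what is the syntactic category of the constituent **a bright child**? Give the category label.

[S [NP [Det a] [AP [Adj bright]] [N child]] [VP [V observed] [NP [Det every] [AP [Adj bright] [AP [Adj bright]]] [N grammar]] [NP [Det this] [N spy]]]]
The span 'a bright child' is the NP node built by NP → Det AP N.

NP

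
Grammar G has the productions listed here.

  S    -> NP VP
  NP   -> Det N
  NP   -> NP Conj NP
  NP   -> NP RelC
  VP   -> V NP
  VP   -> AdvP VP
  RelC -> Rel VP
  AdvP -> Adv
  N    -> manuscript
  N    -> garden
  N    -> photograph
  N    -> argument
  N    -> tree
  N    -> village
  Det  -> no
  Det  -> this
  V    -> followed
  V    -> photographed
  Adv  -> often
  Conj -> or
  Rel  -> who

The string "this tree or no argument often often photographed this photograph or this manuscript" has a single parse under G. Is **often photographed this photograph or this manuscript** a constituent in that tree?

Yes

[S [NP [NP [Det this] [N tree]] [Conj or] [NP [Det no] [N argument]]] [VP [AdvP [Adv often]] [VP [AdvP [Adv often]] [VP [V photographed] [NP [NP [Det this] [N photograph]] [Conj or] [NP [Det this] [N manuscript]]]]]]]
The words 'often photographed this photograph or this manuscript' are exhaustively dominated by a single VP node (built by VP → AdvP VP), so they form a constituent.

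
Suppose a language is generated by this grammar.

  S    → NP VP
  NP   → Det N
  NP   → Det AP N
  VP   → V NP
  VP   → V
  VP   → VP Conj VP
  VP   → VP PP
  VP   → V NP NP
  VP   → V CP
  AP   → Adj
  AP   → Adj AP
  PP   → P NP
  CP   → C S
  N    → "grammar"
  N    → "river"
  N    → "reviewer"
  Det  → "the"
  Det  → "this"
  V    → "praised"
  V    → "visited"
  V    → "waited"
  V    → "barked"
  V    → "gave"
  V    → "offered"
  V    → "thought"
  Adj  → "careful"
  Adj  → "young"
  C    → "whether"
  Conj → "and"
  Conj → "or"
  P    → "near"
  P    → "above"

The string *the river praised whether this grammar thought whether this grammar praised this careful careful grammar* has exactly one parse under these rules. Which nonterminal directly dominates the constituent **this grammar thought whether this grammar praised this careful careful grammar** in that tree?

S
  NP
    Det: the
    N: river
  VP
    V: praised
    CP
      C: whether
      S
        NP
          Det: this
          N: grammar
        VP
          V: thought
          CP
            C: whether
            S
              NP
                Det: this
                N: grammar
              VP
                V: praised
                NP
                  Det: this
                  AP
                    Adj: careful
                    AP
                      Adj: careful
                  N: grammar
The span 'this grammar thought whether this grammar praised this careful careful grammar' is the S node built by S → NP VP.
Its mother is the CP built by CP → C S.

CP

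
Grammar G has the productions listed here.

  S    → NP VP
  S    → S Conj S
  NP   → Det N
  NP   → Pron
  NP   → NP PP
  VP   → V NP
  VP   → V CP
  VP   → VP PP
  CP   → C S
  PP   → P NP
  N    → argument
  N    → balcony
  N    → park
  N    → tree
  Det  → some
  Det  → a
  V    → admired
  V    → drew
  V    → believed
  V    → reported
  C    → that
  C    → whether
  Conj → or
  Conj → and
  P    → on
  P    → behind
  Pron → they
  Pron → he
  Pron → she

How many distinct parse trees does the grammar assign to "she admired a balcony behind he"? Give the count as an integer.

The two bracketings:
[S [NP [Pron she]] [VP [V admired] [NP [NP [Det a] [N balcony]] [PP [P behind] [NP [Pron he]]]]]]
[S [NP [Pron she]] [VP [VP [V admired] [NP [Det a] [N balcony]]] [PP [P behind] [NP [Pron he]]]]]
The difference turns on whether NP → NP PP is used at the relevant span, versus an alternative expansion of NP.

2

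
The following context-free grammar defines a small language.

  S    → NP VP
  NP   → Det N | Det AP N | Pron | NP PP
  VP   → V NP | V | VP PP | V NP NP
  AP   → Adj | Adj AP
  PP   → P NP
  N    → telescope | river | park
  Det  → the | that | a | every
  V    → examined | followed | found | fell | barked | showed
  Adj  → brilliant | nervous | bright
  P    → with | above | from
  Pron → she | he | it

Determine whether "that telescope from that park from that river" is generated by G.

For S → NP VP, every NP-prefix leaves a non-VP remainder: after 'that telescope' the remainder is not a VP; after 'that telescope from that park' the remainder is not a VP.

Ungrammatical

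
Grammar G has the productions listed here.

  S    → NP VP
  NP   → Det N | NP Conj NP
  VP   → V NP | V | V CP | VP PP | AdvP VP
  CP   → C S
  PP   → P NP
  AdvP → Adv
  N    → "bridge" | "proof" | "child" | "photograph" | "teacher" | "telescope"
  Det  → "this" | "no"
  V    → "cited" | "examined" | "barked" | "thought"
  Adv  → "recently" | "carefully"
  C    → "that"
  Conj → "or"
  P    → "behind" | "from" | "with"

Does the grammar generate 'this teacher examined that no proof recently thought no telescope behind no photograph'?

S
  NP
    Det: this
    N: teacher
  VP
    V: examined
    CP
      C: that
      S
        NP
          Det: no
          N: proof
        VP
          VP
            AdvP
              Adv: recently
            VP
              V: thought
              NP
                Det: no
                N: telescope
          PP
            P: behind
            NP
              Det: no
              N: photograph
The bracketing above is licensed at every node by one of the given productions, with S at the root.

Grammatical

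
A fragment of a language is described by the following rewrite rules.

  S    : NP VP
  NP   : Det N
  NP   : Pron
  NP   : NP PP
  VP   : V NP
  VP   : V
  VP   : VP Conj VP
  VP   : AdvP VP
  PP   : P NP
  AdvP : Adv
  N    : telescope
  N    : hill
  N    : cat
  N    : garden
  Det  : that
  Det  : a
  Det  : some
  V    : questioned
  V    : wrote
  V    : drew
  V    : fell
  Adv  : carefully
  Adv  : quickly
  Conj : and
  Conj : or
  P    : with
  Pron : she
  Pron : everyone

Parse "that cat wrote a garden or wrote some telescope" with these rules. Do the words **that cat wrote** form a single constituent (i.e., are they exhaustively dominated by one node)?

[S [NP [Det that] [N cat]] [VP [VP [V wrote] [NP [Det a] [N garden]]] [Conj or] [VP [V wrote] [NP [Det some] [N telescope]]]]]
The smallest constituent containing 'that cat wrote' is the S spanning 'that cat wrote a garden or wrote some telescope'; no single node in the tree dominates exactly the given words.

No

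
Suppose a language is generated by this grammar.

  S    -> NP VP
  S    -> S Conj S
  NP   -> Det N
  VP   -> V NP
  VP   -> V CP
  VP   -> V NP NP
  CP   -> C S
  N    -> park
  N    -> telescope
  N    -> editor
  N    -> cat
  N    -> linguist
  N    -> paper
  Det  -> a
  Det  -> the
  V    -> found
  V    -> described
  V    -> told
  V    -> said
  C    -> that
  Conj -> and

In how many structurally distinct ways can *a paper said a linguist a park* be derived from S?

1

[S [NP [Det a] [N paper]] [VP [V said] [NP [Det a] [N linguist]] [NP [Det a] [N park]]]]
No rule offers an alternative attachment or grouping for any span, so this is the only derivation.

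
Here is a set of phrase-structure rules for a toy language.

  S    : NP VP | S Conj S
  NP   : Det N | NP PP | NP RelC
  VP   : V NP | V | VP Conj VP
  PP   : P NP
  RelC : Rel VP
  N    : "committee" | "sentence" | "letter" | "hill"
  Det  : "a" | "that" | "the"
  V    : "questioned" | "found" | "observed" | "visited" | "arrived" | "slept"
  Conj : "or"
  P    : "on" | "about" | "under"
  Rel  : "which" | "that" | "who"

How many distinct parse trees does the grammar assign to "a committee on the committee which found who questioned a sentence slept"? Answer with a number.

3

Two of the 3 distinct bracketings:
[S [NP [NP [Det a] [N committee]] [PP [P on] [NP [NP [NP [Det the] [N committee]] [RelC [Rel which] [VP [V found]]]] [RelC [Rel who] [VP [V questioned] [NP [Det a] [N sentence]]]]]]] [VP [V slept]]]
[S [NP [NP [NP [Det a] [N committee]] [PP [P on] [NP [NP [Det the] [N committee]] [RelC [Rel which] [VP [V found]]]]]] [RelC [Rel who] [VP [V questioned] [NP [Det a] [N sentence]]]]] [VP [V slept]]]
The trees differ in how a recursive rule is bracketed over the same span.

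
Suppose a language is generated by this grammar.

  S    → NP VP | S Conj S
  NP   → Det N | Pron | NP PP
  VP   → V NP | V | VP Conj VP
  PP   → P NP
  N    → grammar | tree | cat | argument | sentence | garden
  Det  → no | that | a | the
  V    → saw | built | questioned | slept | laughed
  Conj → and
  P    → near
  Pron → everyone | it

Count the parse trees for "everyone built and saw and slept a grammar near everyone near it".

Two of the 4 distinct bracketings:
[S [NP [Pron everyone]] [VP [VP [V built]] [Conj and] [VP [VP [V saw]] [Conj and] [VP [V slept] [NP [NP [Det a] [N grammar]] [PP [P near] [NP [NP [Pron everyone]] [PP [P near] [NP [Pron it]]]]]]]]]]
[S [NP [Pron everyone]] [VP [VP [V built]] [Conj and] [VP [VP [V saw]] [Conj and] [VP [V slept] [NP [NP [NP [Det a] [N grammar]] [PP [P near] [NP [Pron everyone]]]] [PP [P near] [NP [Pron it]]]]]]]]
The trees differ in how a recursive rule is bracketed over the same span.

4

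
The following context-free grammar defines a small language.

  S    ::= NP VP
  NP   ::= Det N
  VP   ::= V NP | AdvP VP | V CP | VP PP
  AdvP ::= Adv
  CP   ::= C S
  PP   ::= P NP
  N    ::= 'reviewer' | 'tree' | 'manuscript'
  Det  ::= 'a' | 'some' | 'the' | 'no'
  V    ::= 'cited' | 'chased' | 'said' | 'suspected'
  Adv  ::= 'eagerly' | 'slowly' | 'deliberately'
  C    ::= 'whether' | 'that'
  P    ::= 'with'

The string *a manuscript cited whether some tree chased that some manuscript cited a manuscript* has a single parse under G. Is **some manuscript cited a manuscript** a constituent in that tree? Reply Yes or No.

[S [NP [Det a] [N manuscript]] [VP [V cited] [CP [C whether] [S [NP [Det some] [N tree]] [VP [V chased] [CP [C that] [S [NP [Det some] [N manuscript]] [VP [V cited] [NP [Det a] [N manuscript]]]]]]]]]]
The words 'some manuscript cited a manuscript' are exhaustively dominated by a single S node (built by S → NP VP), so they form a constituent.

Yes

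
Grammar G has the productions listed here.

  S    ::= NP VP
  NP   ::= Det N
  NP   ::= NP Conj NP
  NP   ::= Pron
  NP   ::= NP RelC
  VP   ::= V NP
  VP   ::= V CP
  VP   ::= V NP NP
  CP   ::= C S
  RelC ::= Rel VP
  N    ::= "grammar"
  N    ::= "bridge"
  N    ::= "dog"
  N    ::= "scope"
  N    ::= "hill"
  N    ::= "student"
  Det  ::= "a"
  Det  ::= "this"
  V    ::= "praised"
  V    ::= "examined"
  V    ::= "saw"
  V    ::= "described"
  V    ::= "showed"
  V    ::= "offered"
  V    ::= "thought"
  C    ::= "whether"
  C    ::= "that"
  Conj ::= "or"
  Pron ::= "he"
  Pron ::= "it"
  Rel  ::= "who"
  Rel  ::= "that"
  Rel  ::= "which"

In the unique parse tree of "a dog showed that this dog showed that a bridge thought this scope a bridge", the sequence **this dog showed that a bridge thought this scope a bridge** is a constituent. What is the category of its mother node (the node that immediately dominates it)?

S
  NP
    Det: a
    N: dog
  VP
    V: showed
    CP
      C: that
      S
        NP
          Det: this
          N: dog
        VP
          V: showed
          CP
            C: that
            S
              NP
                Det: a
                N: bridge
              VP
                V: thought
                NP
                  Det: this
                  N: scope
                NP
                  Det: a
                  N: bridge
The span 'this dog showed that a bridge thought this scope a bridge' is the S node built by S → NP VP.
Its mother is the CP built by CP → C S.

CP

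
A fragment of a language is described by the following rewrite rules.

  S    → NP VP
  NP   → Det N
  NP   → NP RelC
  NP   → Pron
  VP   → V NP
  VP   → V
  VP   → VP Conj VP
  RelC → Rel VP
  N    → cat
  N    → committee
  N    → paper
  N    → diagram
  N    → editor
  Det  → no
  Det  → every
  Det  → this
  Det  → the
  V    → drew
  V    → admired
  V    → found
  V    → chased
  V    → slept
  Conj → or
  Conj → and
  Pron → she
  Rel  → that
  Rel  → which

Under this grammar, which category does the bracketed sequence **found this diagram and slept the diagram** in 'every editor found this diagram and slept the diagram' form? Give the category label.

VP

S
  NP
    Det: every
    N: editor
  VP
    VP
      V: found
      NP
        Det: this
        N: diagram
    Conj: and
    VP
      V: slept
      NP
        Det: the
        N: diagram
The span 'found this diagram and slept the diagram' is the VP node built by VP → VP Conj VP.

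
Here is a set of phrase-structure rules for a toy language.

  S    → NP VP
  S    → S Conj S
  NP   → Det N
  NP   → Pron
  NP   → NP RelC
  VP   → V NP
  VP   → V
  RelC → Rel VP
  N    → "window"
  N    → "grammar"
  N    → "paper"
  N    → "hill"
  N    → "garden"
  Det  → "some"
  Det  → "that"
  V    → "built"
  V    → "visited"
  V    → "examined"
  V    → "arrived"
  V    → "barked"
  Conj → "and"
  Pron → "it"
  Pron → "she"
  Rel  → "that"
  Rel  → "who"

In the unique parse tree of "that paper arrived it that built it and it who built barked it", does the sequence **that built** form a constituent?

[S [S [NP [Det that] [N paper]] [VP [V arrived] [NP [NP [Pron it]] [RelC [Rel that] [VP [V built] [NP [Pron it]]]]]]] [Conj and] [S [NP [NP [Pron it]] [RelC [Rel who] [VP [V built]]]] [VP [V barked] [NP [Pron it]]]]]
The smallest constituent containing 'that built' is the RelC spanning 'that built it'; no single node in the tree dominates exactly the given words.

No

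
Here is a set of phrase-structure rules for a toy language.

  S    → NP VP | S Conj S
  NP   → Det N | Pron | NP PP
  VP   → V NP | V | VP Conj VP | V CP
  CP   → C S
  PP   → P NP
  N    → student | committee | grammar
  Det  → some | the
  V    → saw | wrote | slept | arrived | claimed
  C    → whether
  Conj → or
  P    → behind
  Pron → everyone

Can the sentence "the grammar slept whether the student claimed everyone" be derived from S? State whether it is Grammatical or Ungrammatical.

S
  NP
    Det: the
    N: grammar
  VP
    V: slept
    CP
      C: whether
      S
        NP
          Det: the
          N: student
        VP
          V: claimed
          NP
            Pron: everyone
The bracketing above is licensed at every node by one of the given productions, with S at the root.

Grammatical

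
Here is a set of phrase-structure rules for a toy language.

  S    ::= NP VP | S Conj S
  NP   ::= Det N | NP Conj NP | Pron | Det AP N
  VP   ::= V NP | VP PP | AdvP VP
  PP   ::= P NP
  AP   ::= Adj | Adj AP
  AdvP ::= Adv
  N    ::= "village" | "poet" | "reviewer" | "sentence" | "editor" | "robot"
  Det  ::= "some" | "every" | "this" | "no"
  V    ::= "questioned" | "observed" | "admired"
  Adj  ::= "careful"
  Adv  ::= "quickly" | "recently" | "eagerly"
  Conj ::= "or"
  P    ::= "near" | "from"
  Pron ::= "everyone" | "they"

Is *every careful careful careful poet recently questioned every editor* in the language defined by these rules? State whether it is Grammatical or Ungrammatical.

[S [NP [Det every] [AP [Adj careful] [AP [Adj careful] [AP [Adj careful]]]] [N poet]] [VP [AdvP [Adv recently]] [VP [V questioned] [NP [Det every] [N editor]]]]]
Every word is introduced by a lexical rule and the phrasal rules combine the resulting categories into a single S.

Grammatical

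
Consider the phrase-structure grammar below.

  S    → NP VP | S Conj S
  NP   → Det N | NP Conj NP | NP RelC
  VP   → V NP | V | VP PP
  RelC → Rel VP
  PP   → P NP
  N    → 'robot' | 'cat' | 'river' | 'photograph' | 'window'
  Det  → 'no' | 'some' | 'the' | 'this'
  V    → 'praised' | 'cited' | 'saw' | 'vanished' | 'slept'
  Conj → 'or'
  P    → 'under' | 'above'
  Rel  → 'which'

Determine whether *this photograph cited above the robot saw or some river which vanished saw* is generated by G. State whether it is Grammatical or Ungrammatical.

For S → NP VP, the only prefix that parses as NP is 'this photograph', but the remainder 'cited above the robot saw or some river which vanished saw' is not a VP under these rules. The alternative S rule S → S Conj S likewise has no satisfying split.

Ungrammatical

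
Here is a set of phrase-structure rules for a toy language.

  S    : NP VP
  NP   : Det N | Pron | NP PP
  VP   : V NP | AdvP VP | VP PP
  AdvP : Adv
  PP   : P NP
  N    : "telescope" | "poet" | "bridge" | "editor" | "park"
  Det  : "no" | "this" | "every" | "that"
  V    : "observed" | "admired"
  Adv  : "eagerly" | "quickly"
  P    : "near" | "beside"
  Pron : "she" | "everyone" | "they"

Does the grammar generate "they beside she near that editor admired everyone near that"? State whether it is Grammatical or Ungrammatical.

For S → NP VP, every NP-prefix leaves a non-VP remainder: after 'they' the remainder is not a VP; after 'they beside she' the remainder is not a VP; after 'they beside she near that editor' the remainder is not a VP.

Ungrammatical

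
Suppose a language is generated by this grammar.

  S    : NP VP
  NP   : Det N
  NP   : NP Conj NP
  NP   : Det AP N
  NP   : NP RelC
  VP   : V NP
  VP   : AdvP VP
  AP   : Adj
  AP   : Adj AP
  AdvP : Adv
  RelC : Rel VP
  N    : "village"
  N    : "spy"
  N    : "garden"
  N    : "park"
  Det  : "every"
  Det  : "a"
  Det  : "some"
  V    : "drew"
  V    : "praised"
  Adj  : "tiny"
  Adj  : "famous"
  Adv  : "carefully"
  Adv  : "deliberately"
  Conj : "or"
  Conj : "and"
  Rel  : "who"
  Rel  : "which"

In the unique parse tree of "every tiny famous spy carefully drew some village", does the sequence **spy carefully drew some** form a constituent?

[S [NP [Det every] [AP [Adj tiny] [AP [Adj famous]]] [N spy]] [VP [AdvP [Adv carefully]] [VP [V drew] [NP [Det some] [N village]]]]]
The smallest constituent containing 'spy carefully drew some' is the S spanning 'every tiny famous spy carefully drew some village'; no single node in the tree dominates exactly the given words.

No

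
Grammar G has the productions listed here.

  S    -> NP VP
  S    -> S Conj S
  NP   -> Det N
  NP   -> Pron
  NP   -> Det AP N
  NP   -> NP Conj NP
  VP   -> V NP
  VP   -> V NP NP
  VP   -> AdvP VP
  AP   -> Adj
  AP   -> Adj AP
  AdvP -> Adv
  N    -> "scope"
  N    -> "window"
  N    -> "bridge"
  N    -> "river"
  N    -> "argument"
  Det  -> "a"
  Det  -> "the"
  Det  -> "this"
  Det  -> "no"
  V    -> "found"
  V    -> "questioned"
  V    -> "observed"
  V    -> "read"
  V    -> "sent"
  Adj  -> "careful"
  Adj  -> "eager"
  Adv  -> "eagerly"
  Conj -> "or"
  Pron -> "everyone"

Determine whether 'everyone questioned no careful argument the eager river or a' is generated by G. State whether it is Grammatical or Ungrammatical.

For S → NP VP, the only prefix that parses as NP is 'everyone', but the remainder 'questioned no careful argument the eager river or a' is not a VP under these rules. The alternative S rule S → S Conj S likewise has no satisfying split.

Ungrammatical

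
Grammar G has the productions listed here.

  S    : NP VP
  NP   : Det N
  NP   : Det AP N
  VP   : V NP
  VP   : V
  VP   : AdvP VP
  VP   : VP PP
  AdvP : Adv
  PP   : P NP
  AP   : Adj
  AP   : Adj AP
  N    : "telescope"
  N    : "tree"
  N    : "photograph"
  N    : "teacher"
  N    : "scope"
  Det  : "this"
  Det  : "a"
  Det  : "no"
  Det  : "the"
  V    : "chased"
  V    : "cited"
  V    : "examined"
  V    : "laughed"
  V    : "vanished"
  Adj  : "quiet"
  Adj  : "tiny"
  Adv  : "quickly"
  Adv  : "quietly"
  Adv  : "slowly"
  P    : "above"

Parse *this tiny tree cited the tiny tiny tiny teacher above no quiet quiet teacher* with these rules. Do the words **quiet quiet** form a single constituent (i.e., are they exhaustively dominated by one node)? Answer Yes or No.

Yes

[S [NP [Det this] [AP [Adj tiny]] [N tree]] [VP [VP [V cited] [NP [Det the] [AP [Adj tiny] [AP [Adj tiny] [AP [Adj tiny]]]] [N teacher]]] [PP [P above] [NP [Det no] [AP [Adj quiet] [AP [Adj quiet]]] [N teacher]]]]]
The words 'quiet quiet' are exhaustively dominated by a single AP node (built by AP → Adj AP), so they form a constituent.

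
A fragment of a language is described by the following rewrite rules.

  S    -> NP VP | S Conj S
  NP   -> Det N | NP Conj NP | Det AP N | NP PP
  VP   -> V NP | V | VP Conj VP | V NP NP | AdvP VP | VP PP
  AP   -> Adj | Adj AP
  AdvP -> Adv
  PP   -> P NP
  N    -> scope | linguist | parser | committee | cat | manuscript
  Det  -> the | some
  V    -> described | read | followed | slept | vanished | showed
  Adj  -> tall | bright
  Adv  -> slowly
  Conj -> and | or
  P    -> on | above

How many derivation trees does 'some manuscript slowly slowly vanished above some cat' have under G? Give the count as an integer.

Two of the 3 distinct bracketings:
[S [NP [Det some] [N manuscript]] [VP [AdvP [Adv slowly]] [VP [AdvP [Adv slowly]] [VP [VP [V vanished]] [PP [P above] [NP [Det some] [N cat]]]]]]]
[S [NP [Det some] [N manuscript]] [VP [AdvP [Adv slowly]] [VP [VP [AdvP [Adv slowly]] [VP [V vanished]]] [PP [P above] [NP [Det some] [N cat]]]]]]
The trees differ in how a recursive rule is bracketed over the same span.

3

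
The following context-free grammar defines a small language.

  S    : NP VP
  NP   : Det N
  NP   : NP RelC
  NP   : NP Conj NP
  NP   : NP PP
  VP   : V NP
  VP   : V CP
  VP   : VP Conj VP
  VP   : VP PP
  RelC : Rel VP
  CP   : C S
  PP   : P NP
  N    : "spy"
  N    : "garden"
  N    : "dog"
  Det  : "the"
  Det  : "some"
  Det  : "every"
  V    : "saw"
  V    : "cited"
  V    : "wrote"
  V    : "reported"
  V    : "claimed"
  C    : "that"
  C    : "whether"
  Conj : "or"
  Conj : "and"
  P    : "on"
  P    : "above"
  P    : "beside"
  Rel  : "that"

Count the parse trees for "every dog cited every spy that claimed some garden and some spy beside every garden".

Two of the 8 distinct bracketings:
[S [NP [Det every] [N dog]] [VP [V cited] [NP [NP [Det every] [N spy]] [RelC [Rel that] [VP [V claimed] [NP [NP [Det some] [N garden]] [Conj and] [NP [NP [Det some] [N spy]] [PP [P beside] [NP [Det every] [N garden]]]]]]]]]]
[S [NP [Det every] [N dog]] [VP [V cited] [NP [NP [Det every] [N spy]] [RelC [Rel that] [VP [V claimed] [NP [NP [NP [Det some] [N garden]] [Conj and] [NP [Det some] [N spy]]] [PP [P beside] [NP [Det every] [N garden]]]]]]]]]
The trees differ in how a recursive rule is bracketed over the same span.

8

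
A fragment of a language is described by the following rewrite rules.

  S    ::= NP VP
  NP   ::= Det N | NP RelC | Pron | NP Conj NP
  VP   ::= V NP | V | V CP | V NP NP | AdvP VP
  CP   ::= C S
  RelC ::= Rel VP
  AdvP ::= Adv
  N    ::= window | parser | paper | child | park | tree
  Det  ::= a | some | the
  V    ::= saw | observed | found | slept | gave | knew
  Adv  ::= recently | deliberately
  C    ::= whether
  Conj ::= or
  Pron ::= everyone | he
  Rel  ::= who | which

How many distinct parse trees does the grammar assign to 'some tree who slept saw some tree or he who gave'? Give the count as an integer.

2

The two bracketings:
[S [NP [NP [Det some] [N tree]] [RelC [Rel who] [VP [V slept]]]] [VP [V saw] [NP [NP [NP [Det some] [N tree]] [Conj or] [NP [Pron he]]] [RelC [Rel who] [VP [V gave]]]]]]
[S [NP [NP [Det some] [N tree]] [RelC [Rel who] [VP [V slept]]]] [VP [V saw] [NP [NP [Det some] [N tree]] [Conj or] [NP [NP [Pron he]] [RelC [Rel who] [VP [V gave]]]]]]]
The trees differ in how a recursive rule is bracketed over the same span.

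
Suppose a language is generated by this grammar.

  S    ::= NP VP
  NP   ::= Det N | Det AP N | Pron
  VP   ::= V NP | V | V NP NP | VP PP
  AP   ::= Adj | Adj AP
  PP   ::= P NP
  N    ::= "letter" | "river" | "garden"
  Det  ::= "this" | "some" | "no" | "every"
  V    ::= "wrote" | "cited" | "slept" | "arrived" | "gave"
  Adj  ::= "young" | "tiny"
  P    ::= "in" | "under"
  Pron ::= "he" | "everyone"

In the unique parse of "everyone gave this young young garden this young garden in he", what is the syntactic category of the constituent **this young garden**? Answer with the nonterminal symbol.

S
  NP
    Pron: everyone
  VP
    VP
      V: gave
      NP
        Det: this
        AP
          Adj: young
          AP
            Adj: young
        N: garden
      NP
        Det: this
        AP
          Adj: young
        N: garden
    PP
      P: in
      NP
        Pron: he
The span 'this young garden' is the NP node built by NP → Det AP N.

NP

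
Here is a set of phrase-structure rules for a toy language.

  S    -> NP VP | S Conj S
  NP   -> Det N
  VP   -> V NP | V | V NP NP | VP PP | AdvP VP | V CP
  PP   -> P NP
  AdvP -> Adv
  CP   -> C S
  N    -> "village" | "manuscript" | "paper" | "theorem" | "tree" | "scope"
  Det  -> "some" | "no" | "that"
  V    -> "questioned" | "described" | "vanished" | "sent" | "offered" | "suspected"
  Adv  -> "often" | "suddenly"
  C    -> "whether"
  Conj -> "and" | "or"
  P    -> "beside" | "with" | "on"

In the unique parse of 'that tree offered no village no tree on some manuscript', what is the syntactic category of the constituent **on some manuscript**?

S
  NP
    Det: that
    N: tree
  VP
    VP
      V: offered
      NP
        Det: no
        N: village
      NP
        Det: no
        N: tree
    PP
      P: on
      NP
        Det: some
        N: manuscript
The span 'on some manuscript' is the PP node built by PP → P NP.

PP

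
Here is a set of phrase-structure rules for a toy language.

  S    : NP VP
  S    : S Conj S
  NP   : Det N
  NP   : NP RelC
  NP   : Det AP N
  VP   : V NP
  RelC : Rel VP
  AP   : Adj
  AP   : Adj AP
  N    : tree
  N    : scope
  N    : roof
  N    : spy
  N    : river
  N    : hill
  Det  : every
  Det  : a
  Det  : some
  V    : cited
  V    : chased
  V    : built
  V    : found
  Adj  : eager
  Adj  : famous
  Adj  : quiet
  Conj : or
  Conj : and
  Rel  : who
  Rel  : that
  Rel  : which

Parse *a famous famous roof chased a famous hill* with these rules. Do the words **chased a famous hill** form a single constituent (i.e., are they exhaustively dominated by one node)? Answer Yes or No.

Yes

[S [NP [Det a] [AP [Adj famous] [AP [Adj famous]]] [N roof]] [VP [V chased] [NP [Det a] [AP [Adj famous]] [N hill]]]]
The words 'chased a famous hill' are exhaustively dominated by a single VP node (built by VP → V NP), so they form a constituent.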